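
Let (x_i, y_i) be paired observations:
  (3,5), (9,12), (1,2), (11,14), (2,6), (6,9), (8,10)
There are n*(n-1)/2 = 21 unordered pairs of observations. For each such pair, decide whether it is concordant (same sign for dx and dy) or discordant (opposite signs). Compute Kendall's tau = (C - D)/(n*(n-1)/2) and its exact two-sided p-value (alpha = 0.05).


Step 1: Enumerate the 21 unordered pairs (i,j) with i<j and classify each by sign(x_j-x_i) * sign(y_j-y_i).
  (1,2):dx=+6,dy=+7->C; (1,3):dx=-2,dy=-3->C; (1,4):dx=+8,dy=+9->C; (1,5):dx=-1,dy=+1->D
  (1,6):dx=+3,dy=+4->C; (1,7):dx=+5,dy=+5->C; (2,3):dx=-8,dy=-10->C; (2,4):dx=+2,dy=+2->C
  (2,5):dx=-7,dy=-6->C; (2,6):dx=-3,dy=-3->C; (2,7):dx=-1,dy=-2->C; (3,4):dx=+10,dy=+12->C
  (3,5):dx=+1,dy=+4->C; (3,6):dx=+5,dy=+7->C; (3,7):dx=+7,dy=+8->C; (4,5):dx=-9,dy=-8->C
  (4,6):dx=-5,dy=-5->C; (4,7):dx=-3,dy=-4->C; (5,6):dx=+4,dy=+3->C; (5,7):dx=+6,dy=+4->C
  (6,7):dx=+2,dy=+1->C
Step 2: C = 20, D = 1, total pairs = 21.
Step 3: tau = (C - D)/(n(n-1)/2) = (20 - 1)/21 = 0.904762.
Step 4: Exact two-sided p-value (enumerate n! = 5040 permutations of y under H0): p = 0.002778.
Step 5: alpha = 0.05. reject H0.

tau_b = 0.9048 (C=20, D=1), p = 0.002778, reject H0.


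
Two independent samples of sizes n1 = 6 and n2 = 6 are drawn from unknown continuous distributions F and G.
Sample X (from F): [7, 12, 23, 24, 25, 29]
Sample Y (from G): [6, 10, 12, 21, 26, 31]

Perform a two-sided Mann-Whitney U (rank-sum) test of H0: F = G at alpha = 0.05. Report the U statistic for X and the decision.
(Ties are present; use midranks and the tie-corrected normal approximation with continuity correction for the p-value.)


Step 1: Combine and sort all 12 observations; assign midranks.
sorted (value, group): (6,Y), (7,X), (10,Y), (12,X), (12,Y), (21,Y), (23,X), (24,X), (25,X), (26,Y), (29,X), (31,Y)
ranks: 6->1, 7->2, 10->3, 12->4.5, 12->4.5, 21->6, 23->7, 24->8, 25->9, 26->10, 29->11, 31->12
Step 2: Rank sum for X: R1 = 2 + 4.5 + 7 + 8 + 9 + 11 = 41.5.
Step 3: U_X = R1 - n1(n1+1)/2 = 41.5 - 6*7/2 = 41.5 - 21 = 20.5.
       U_Y = n1*n2 - U_X = 36 - 20.5 = 15.5.
Step 4: Ties are present, so use the tie-corrected normal approximation (with continuity correction) for the p-value.
Step 5: p-value = 0.748349; compare to alpha = 0.05. fail to reject H0.

U_X = 20.5, p = 0.748349, fail to reject H0 at alpha = 0.05.


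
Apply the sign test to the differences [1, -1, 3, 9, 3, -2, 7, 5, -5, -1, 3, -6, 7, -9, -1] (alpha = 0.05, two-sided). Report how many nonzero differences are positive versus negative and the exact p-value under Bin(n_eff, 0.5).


Step 1: Discard zero differences. Original n = 15; n_eff = number of nonzero differences = 15.
Nonzero differences (with sign): +1, -1, +3, +9, +3, -2, +7, +5, -5, -1, +3, -6, +7, -9, -1
Step 2: Count signs: positive = 8, negative = 7.
Step 3: Under H0: P(positive) = 0.5, so the number of positives S ~ Bin(15, 0.5).
Step 4: Two-sided exact p-value = sum of Bin(15,0.5) probabilities at or below the observed probability = 1.000000.
Step 5: alpha = 0.05. fail to reject H0.

n_eff = 15, pos = 8, neg = 7, p = 1.000000, fail to reject H0.


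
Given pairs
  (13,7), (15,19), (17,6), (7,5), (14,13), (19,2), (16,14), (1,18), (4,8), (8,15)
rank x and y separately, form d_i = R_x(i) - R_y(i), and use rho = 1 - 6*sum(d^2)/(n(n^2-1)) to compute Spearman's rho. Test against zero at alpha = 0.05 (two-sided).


Step 1: Rank x and y separately (midranks; no ties here).
rank(x): 13->5, 15->7, 17->9, 7->3, 14->6, 19->10, 16->8, 1->1, 4->2, 8->4
rank(y): 7->4, 19->10, 6->3, 5->2, 13->6, 2->1, 14->7, 18->9, 8->5, 15->8
Step 2: d_i = R_x(i) - R_y(i); compute d_i^2.
  (5-4)^2=1, (7-10)^2=9, (9-3)^2=36, (3-2)^2=1, (6-6)^2=0, (10-1)^2=81, (8-7)^2=1, (1-9)^2=64, (2-5)^2=9, (4-8)^2=16
sum(d^2) = 218.
Step 3: rho = 1 - 6*218 / (10*(10^2 - 1)) = 1 - 1308/990 = -0.321212.
Step 4: Under H0, t = rho * sqrt((n-2)/(1-rho^2)) = -0.9594 ~ t(8).
Step 5: Two-sided p-value from the t-distribution with 8 df = 0.365468.
Step 6: alpha = 0.05. fail to reject H0.

rho = -0.3212, p = 0.365468, fail to reject H0 at alpha = 0.05.


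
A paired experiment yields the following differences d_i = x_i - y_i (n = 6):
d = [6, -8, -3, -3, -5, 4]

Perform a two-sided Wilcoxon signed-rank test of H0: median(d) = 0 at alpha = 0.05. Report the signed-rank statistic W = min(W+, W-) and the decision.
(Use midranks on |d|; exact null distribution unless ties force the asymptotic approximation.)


Step 1: Drop any zero differences (none here) and take |d_i|.
|d| = [6, 8, 3, 3, 5, 4]
Step 2: Midrank |d_i| (ties get averaged ranks).
ranks: |6|->5, |8|->6, |3|->1.5, |3|->1.5, |5|->4, |4|->3
Step 3: Attach original signs; sum ranks with positive sign and with negative sign.
W+ = 5 + 3 = 8
W- = 6 + 1.5 + 1.5 + 4 = 13
(Check: W+ + W- = 21 should equal n(n+1)/2 = 21.)
Step 4: Test statistic W = min(W+, W-) = 8.
Step 5: Ties in |d|, so use the tie-corrected normal approximation.
        E[W] = n(n+1)/4 = 6*7/4 = 10.5.
        Tie groups: |d|=3 (t=2); sum(t^3 - t) = 6.
        Var[W] = n(n+1)(2n+1)/24 - sum(t^3-t)/48 = 546/24 - 6/48 = 22.625.
        z = (W - E[W]) / sqrt(Var[W]) = (8 - 10.5) / 4.7566 = -0.5256.
        Two-sided p = 2*Phi(z) = 0.599174.
Step 6: alpha = 0.05. fail to reject H0.

W+ = 8, W- = 13, W = min = 8, p = 0.599174, fail to reject H0.


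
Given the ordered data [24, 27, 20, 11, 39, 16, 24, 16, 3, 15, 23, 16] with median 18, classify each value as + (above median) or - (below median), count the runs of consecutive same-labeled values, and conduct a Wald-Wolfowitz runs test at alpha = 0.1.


Step 1: Compute median = 18; label A = above, B = below.
Labels in order: AAABABABBBAB  (n_A = 6, n_B = 6)
Step 2: Count runs R = 8.
Step 3: Under H0 (random ordering), E[R] = 2*n_A*n_B/(n_A+n_B) + 1 = 2*6*6/12 + 1 = 7.0000.
        Var[R] = 2*n_A*n_B*(2*n_A*n_B - n_A - n_B) / ((n_A+n_B)^2 * (n_A+n_B-1)) = 4320/1584 = 2.7273.
        SD[R] = 1.6514.
Step 4: Continuity-corrected z = (R - 0.5 - E[R]) / SD[R] = (8 - 0.5 - 7.0000) / 1.6514 = 0.3028.
Step 5: Two-sided p-value via normal approximation = 2*(1 - Phi(|z|)) = 0.762069.
Step 6: alpha = 0.1. fail to reject H0.

R = 8, z = 0.3028, p = 0.762069, fail to reject H0.


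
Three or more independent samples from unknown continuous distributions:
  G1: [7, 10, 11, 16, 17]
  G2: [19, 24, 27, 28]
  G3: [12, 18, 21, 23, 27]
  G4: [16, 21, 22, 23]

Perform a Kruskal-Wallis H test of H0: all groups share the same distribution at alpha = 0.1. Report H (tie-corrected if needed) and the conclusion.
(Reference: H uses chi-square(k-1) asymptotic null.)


Step 1: Combine all N = 18 observations and assign midranks.
sorted (value, group, rank): (7,G1,1), (10,G1,2), (11,G1,3), (12,G3,4), (16,G1,5.5), (16,G4,5.5), (17,G1,7), (18,G3,8), (19,G2,9), (21,G3,10.5), (21,G4,10.5), (22,G4,12), (23,G3,13.5), (23,G4,13.5), (24,G2,15), (27,G2,16.5), (27,G3,16.5), (28,G2,18)
Step 2: Sum ranks within each group.
R_1 = 18.5 (n_1 = 5)
R_2 = 58.5 (n_2 = 4)
R_3 = 52.5 (n_3 = 5)
R_4 = 41.5 (n_4 = 4)
Step 3: H = 12/(N(N+1)) * sum(R_i^2/n_i) - 3(N+1)
     = 12/(18*19) * (18.5^2/5 + 58.5^2/4 + 52.5^2/5 + 41.5^2/4) - 3*19
     = 0.035088 * 1905.83 - 57
     = 9.871053.
Step 4: Ties present; correction factor C = 1 - 24/(18^3 - 18) = 0.995872. Corrected H = 9.871053 / 0.995872 = 9.911969.
Step 5: Under H0, H ~ chi^2(3); p-value = 0.019329.
Step 6: alpha = 0.1. reject H0.

H = 9.9120, df = 3, p = 0.019329, reject H0.


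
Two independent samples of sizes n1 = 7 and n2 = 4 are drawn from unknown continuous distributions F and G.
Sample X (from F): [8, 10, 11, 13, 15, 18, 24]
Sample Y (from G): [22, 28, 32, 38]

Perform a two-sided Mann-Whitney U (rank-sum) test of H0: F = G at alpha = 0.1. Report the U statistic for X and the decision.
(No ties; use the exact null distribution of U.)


Step 1: Combine and sort all 11 observations; assign midranks.
sorted (value, group): (8,X), (10,X), (11,X), (13,X), (15,X), (18,X), (22,Y), (24,X), (28,Y), (32,Y), (38,Y)
ranks: 8->1, 10->2, 11->3, 13->4, 15->5, 18->6, 22->7, 24->8, 28->9, 32->10, 38->11
Step 2: Rank sum for X: R1 = 1 + 2 + 3 + 4 + 5 + 6 + 8 = 29.
Step 3: U_X = R1 - n1(n1+1)/2 = 29 - 7*8/2 = 29 - 28 = 1.
       U_Y = n1*n2 - U_X = 28 - 1 = 27.
Step 4: No ties, so the exact null distribution of U (based on enumerating the C(11,7) = 330 equally likely rank assignments) gives the two-sided p-value.
Step 5: p-value = 0.012121; compare to alpha = 0.1. reject H0.

U_X = 1, p = 0.012121, reject H0 at alpha = 0.1.


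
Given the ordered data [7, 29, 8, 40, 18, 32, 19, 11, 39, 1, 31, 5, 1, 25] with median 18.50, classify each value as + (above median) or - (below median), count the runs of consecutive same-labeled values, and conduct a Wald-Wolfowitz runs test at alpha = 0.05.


Step 1: Compute median = 18.50; label A = above, B = below.
Labels in order: BABABAABABABBA  (n_A = 7, n_B = 7)
Step 2: Count runs R = 12.
Step 3: Under H0 (random ordering), E[R] = 2*n_A*n_B/(n_A+n_B) + 1 = 2*7*7/14 + 1 = 8.0000.
        Var[R] = 2*n_A*n_B*(2*n_A*n_B - n_A - n_B) / ((n_A+n_B)^2 * (n_A+n_B-1)) = 8232/2548 = 3.2308.
        SD[R] = 1.7974.
Step 4: Continuity-corrected z = (R - 0.5 - E[R]) / SD[R] = (12 - 0.5 - 8.0000) / 1.7974 = 1.9472.
Step 5: Two-sided p-value via normal approximation = 2*(1 - Phi(|z|)) = 0.051508.
Step 6: alpha = 0.05. fail to reject H0.

R = 12, z = 1.9472, p = 0.051508, fail to reject H0.


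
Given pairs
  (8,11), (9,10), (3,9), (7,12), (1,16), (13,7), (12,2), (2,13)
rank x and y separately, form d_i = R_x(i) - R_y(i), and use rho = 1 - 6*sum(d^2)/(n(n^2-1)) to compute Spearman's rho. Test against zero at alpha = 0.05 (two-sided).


Step 1: Rank x and y separately (midranks; no ties here).
rank(x): 8->5, 9->6, 3->3, 7->4, 1->1, 13->8, 12->7, 2->2
rank(y): 11->5, 10->4, 9->3, 12->6, 16->8, 7->2, 2->1, 13->7
Step 2: d_i = R_x(i) - R_y(i); compute d_i^2.
  (5-5)^2=0, (6-4)^2=4, (3-3)^2=0, (4-6)^2=4, (1-8)^2=49, (8-2)^2=36, (7-1)^2=36, (2-7)^2=25
sum(d^2) = 154.
Step 3: rho = 1 - 6*154 / (8*(8^2 - 1)) = 1 - 924/504 = -0.833333.
Step 4: Under H0, t = rho * sqrt((n-2)/(1-rho^2)) = -3.6927 ~ t(6).
Step 5: Two-sided p-value from the t-distribution with 6 df = 0.010176.
Step 6: alpha = 0.05. reject H0.

rho = -0.8333, p = 0.010176, reject H0 at alpha = 0.05.


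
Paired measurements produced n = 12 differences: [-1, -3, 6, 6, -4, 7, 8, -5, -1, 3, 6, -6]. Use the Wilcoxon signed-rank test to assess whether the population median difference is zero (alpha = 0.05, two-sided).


Step 1: Drop any zero differences (none here) and take |d_i|.
|d| = [1, 3, 6, 6, 4, 7, 8, 5, 1, 3, 6, 6]
Step 2: Midrank |d_i| (ties get averaged ranks).
ranks: |1|->1.5, |3|->3.5, |6|->8.5, |6|->8.5, |4|->5, |7|->11, |8|->12, |5|->6, |1|->1.5, |3|->3.5, |6|->8.5, |6|->8.5
Step 3: Attach original signs; sum ranks with positive sign and with negative sign.
W+ = 8.5 + 8.5 + 11 + 12 + 3.5 + 8.5 = 52
W- = 1.5 + 3.5 + 5 + 6 + 1.5 + 8.5 = 26
(Check: W+ + W- = 78 should equal n(n+1)/2 = 78.)
Step 4: Test statistic W = min(W+, W-) = 26.
Step 5: Ties in |d|, so use the tie-corrected normal approximation.
        E[W] = n(n+1)/4 = 12*13/4 = 39.
        Tie groups: |d|=1 (t=2), |d|=3 (t=2), |d|=6 (t=4); sum(t^3 - t) = 72.
        Var[W] = n(n+1)(2n+1)/24 - sum(t^3-t)/48 = 3900/24 - 72/48 = 161.
        z = (W - E[W]) / sqrt(Var[W]) = (26 - 39) / 12.6886 = -1.0245.
        Two-sided p = 2*Phi(z) = 0.305579.
Step 6: alpha = 0.05. fail to reject H0.

W+ = 52, W- = 26, W = min = 26, p = 0.305579, fail to reject H0.


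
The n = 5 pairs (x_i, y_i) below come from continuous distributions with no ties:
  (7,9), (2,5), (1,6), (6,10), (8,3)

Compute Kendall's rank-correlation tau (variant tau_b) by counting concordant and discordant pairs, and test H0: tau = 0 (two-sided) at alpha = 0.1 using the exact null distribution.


Step 1: Enumerate the 10 unordered pairs (i,j) with i<j and classify each by sign(x_j-x_i) * sign(y_j-y_i).
  (1,2):dx=-5,dy=-4->C; (1,3):dx=-6,dy=-3->C; (1,4):dx=-1,dy=+1->D; (1,5):dx=+1,dy=-6->D
  (2,3):dx=-1,dy=+1->D; (2,4):dx=+4,dy=+5->C; (2,5):dx=+6,dy=-2->D; (3,4):dx=+5,dy=+4->C
  (3,5):dx=+7,dy=-3->D; (4,5):dx=+2,dy=-7->D
Step 2: C = 4, D = 6, total pairs = 10.
Step 3: tau = (C - D)/(n(n-1)/2) = (4 - 6)/10 = -0.200000.
Step 4: Exact two-sided p-value (enumerate n! = 120 permutations of y under H0): p = 0.816667.
Step 5: alpha = 0.1. fail to reject H0.

tau_b = -0.2000 (C=4, D=6), p = 0.816667, fail to reject H0.


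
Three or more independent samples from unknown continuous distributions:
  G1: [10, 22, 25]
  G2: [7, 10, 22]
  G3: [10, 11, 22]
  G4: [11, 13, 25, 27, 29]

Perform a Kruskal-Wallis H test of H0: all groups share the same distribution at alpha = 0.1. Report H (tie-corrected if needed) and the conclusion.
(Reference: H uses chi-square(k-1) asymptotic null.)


Step 1: Combine all N = 14 observations and assign midranks.
sorted (value, group, rank): (7,G2,1), (10,G1,3), (10,G2,3), (10,G3,3), (11,G3,5.5), (11,G4,5.5), (13,G4,7), (22,G1,9), (22,G2,9), (22,G3,9), (25,G1,11.5), (25,G4,11.5), (27,G4,13), (29,G4,14)
Step 2: Sum ranks within each group.
R_1 = 23.5 (n_1 = 3)
R_2 = 13 (n_2 = 3)
R_3 = 17.5 (n_3 = 3)
R_4 = 51 (n_4 = 5)
Step 3: H = 12/(N(N+1)) * sum(R_i^2/n_i) - 3(N+1)
     = 12/(14*15) * (23.5^2/3 + 13^2/3 + 17.5^2/3 + 51^2/5) - 3*15
     = 0.057143 * 862.7 - 45
     = 4.297143.
Step 4: Ties present; correction factor C = 1 - 60/(14^3 - 14) = 0.978022. Corrected H = 4.297143 / 0.978022 = 4.393708.
Step 5: Under H0, H ~ chi^2(3); p-value = 0.221970.
Step 6: alpha = 0.1. fail to reject H0.

H = 4.3937, df = 3, p = 0.221970, fail to reject H0.


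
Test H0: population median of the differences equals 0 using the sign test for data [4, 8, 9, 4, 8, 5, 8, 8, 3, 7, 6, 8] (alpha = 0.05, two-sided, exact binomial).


Step 1: Discard zero differences. Original n = 12; n_eff = number of nonzero differences = 12.
Nonzero differences (with sign): +4, +8, +9, +4, +8, +5, +8, +8, +3, +7, +6, +8
Step 2: Count signs: positive = 12, negative = 0.
Step 3: Under H0: P(positive) = 0.5, so the number of positives S ~ Bin(12, 0.5).
Step 4: Two-sided exact p-value = sum of Bin(12,0.5) probabilities at or below the observed probability = 0.000488.
Step 5: alpha = 0.05. reject H0.

n_eff = 12, pos = 12, neg = 0, p = 0.000488, reject H0.


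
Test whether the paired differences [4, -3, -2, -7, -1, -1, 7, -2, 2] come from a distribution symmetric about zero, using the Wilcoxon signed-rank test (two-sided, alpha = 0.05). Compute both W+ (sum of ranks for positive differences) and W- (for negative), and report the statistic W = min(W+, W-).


Step 1: Drop any zero differences (none here) and take |d_i|.
|d| = [4, 3, 2, 7, 1, 1, 7, 2, 2]
Step 2: Midrank |d_i| (ties get averaged ranks).
ranks: |4|->7, |3|->6, |2|->4, |7|->8.5, |1|->1.5, |1|->1.5, |7|->8.5, |2|->4, |2|->4
Step 3: Attach original signs; sum ranks with positive sign and with negative sign.
W+ = 7 + 8.5 + 4 = 19.5
W- = 6 + 4 + 8.5 + 1.5 + 1.5 + 4 = 25.5
(Check: W+ + W- = 45 should equal n(n+1)/2 = 45.)
Step 4: Test statistic W = min(W+, W-) = 19.5.
Step 5: Ties in |d|, so use the tie-corrected normal approximation.
        E[W] = n(n+1)/4 = 9*10/4 = 22.5.
        Tie groups: |d|=1 (t=2), |d|=2 (t=3), |d|=7 (t=2); sum(t^3 - t) = 36.
        Var[W] = n(n+1)(2n+1)/24 - sum(t^3-t)/48 = 1710/24 - 36/48 = 70.5.
        z = (W - E[W]) / sqrt(Var[W]) = (19.5 - 22.5) / 8.3964 = -0.3573.
        Two-sided p = 2*Phi(z) = 0.720871.
Step 6: alpha = 0.05. fail to reject H0.

W+ = 19.5, W- = 25.5, W = min = 19.5, p = 0.720871, fail to reject H0.


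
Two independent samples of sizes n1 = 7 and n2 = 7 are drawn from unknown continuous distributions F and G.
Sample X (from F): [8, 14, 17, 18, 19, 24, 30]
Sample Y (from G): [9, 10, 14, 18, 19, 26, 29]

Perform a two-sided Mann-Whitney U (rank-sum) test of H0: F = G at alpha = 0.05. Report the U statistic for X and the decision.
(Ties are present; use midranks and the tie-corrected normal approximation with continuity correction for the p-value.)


Step 1: Combine and sort all 14 observations; assign midranks.
sorted (value, group): (8,X), (9,Y), (10,Y), (14,X), (14,Y), (17,X), (18,X), (18,Y), (19,X), (19,Y), (24,X), (26,Y), (29,Y), (30,X)
ranks: 8->1, 9->2, 10->3, 14->4.5, 14->4.5, 17->6, 18->7.5, 18->7.5, 19->9.5, 19->9.5, 24->11, 26->12, 29->13, 30->14
Step 2: Rank sum for X: R1 = 1 + 4.5 + 6 + 7.5 + 9.5 + 11 + 14 = 53.5.
Step 3: U_X = R1 - n1(n1+1)/2 = 53.5 - 7*8/2 = 53.5 - 28 = 25.5.
       U_Y = n1*n2 - U_X = 49 - 25.5 = 23.5.
Step 4: Ties are present, so use the tie-corrected normal approximation (with continuity correction) for the p-value.
Step 5: p-value = 0.948891; compare to alpha = 0.05. fail to reject H0.

U_X = 25.5, p = 0.948891, fail to reject H0 at alpha = 0.05.


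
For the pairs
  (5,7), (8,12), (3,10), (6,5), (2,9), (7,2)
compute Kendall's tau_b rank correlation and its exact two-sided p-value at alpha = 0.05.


Step 1: Enumerate the 15 unordered pairs (i,j) with i<j and classify each by sign(x_j-x_i) * sign(y_j-y_i).
  (1,2):dx=+3,dy=+5->C; (1,3):dx=-2,dy=+3->D; (1,4):dx=+1,dy=-2->D; (1,5):dx=-3,dy=+2->D
  (1,6):dx=+2,dy=-5->D; (2,3):dx=-5,dy=-2->C; (2,4):dx=-2,dy=-7->C; (2,5):dx=-6,dy=-3->C
  (2,6):dx=-1,dy=-10->C; (3,4):dx=+3,dy=-5->D; (3,5):dx=-1,dy=-1->C; (3,6):dx=+4,dy=-8->D
  (4,5):dx=-4,dy=+4->D; (4,6):dx=+1,dy=-3->D; (5,6):dx=+5,dy=-7->D
Step 2: C = 6, D = 9, total pairs = 15.
Step 3: tau = (C - D)/(n(n-1)/2) = (6 - 9)/15 = -0.200000.
Step 4: Exact two-sided p-value (enumerate n! = 720 permutations of y under H0): p = 0.719444.
Step 5: alpha = 0.05. fail to reject H0.

tau_b = -0.2000 (C=6, D=9), p = 0.719444, fail to reject H0.


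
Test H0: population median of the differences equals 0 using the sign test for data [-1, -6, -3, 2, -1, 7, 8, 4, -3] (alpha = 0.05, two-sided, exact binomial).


Step 1: Discard zero differences. Original n = 9; n_eff = number of nonzero differences = 9.
Nonzero differences (with sign): -1, -6, -3, +2, -1, +7, +8, +4, -3
Step 2: Count signs: positive = 4, negative = 5.
Step 3: Under H0: P(positive) = 0.5, so the number of positives S ~ Bin(9, 0.5).
Step 4: Two-sided exact p-value = sum of Bin(9,0.5) probabilities at or below the observed probability = 1.000000.
Step 5: alpha = 0.05. fail to reject H0.

n_eff = 9, pos = 4, neg = 5, p = 1.000000, fail to reject H0.


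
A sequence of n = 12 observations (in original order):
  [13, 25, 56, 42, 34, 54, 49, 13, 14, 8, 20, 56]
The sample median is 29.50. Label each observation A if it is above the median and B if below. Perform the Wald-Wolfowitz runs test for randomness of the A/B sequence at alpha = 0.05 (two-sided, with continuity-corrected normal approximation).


Step 1: Compute median = 29.50; label A = above, B = below.
Labels in order: BBAAAAABBBBA  (n_A = 6, n_B = 6)
Step 2: Count runs R = 4.
Step 3: Under H0 (random ordering), E[R] = 2*n_A*n_B/(n_A+n_B) + 1 = 2*6*6/12 + 1 = 7.0000.
        Var[R] = 2*n_A*n_B*(2*n_A*n_B - n_A - n_B) / ((n_A+n_B)^2 * (n_A+n_B-1)) = 4320/1584 = 2.7273.
        SD[R] = 1.6514.
Step 4: Continuity-corrected z = (R + 0.5 - E[R]) / SD[R] = (4 + 0.5 - 7.0000) / 1.6514 = -1.5138.
Step 5: Two-sided p-value via normal approximation = 2*(1 - Phi(|z|)) = 0.130070.
Step 6: alpha = 0.05. fail to reject H0.

R = 4, z = -1.5138, p = 0.130070, fail to reject H0.


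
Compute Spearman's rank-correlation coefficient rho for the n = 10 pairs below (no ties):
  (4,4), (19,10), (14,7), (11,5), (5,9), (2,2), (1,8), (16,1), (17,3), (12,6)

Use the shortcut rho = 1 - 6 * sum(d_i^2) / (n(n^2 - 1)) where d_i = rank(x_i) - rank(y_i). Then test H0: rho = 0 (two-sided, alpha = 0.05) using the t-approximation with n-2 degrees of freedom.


Step 1: Rank x and y separately (midranks; no ties here).
rank(x): 4->3, 19->10, 14->7, 11->5, 5->4, 2->2, 1->1, 16->8, 17->9, 12->6
rank(y): 4->4, 10->10, 7->7, 5->5, 9->9, 2->2, 8->8, 1->1, 3->3, 6->6
Step 2: d_i = R_x(i) - R_y(i); compute d_i^2.
  (3-4)^2=1, (10-10)^2=0, (7-7)^2=0, (5-5)^2=0, (4-9)^2=25, (2-2)^2=0, (1-8)^2=49, (8-1)^2=49, (9-3)^2=36, (6-6)^2=0
sum(d^2) = 160.
Step 3: rho = 1 - 6*160 / (10*(10^2 - 1)) = 1 - 960/990 = 0.030303.
Step 4: Under H0, t = rho * sqrt((n-2)/(1-rho^2)) = 0.0857 ~ t(8).
Step 5: Two-sided p-value from the t-distribution with 8 df = 0.933773.
Step 6: alpha = 0.05. fail to reject H0.

rho = 0.0303, p = 0.933773, fail to reject H0 at alpha = 0.05.


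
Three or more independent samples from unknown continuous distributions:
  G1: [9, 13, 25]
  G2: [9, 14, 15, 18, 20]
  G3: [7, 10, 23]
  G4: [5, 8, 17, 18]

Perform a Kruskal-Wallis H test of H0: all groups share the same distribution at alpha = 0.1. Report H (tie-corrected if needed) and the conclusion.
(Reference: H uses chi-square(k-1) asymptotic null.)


Step 1: Combine all N = 15 observations and assign midranks.
sorted (value, group, rank): (5,G4,1), (7,G3,2), (8,G4,3), (9,G1,4.5), (9,G2,4.5), (10,G3,6), (13,G1,7), (14,G2,8), (15,G2,9), (17,G4,10), (18,G2,11.5), (18,G4,11.5), (20,G2,13), (23,G3,14), (25,G1,15)
Step 2: Sum ranks within each group.
R_1 = 26.5 (n_1 = 3)
R_2 = 46 (n_2 = 5)
R_3 = 22 (n_3 = 3)
R_4 = 25.5 (n_4 = 4)
Step 3: H = 12/(N(N+1)) * sum(R_i^2/n_i) - 3(N+1)
     = 12/(15*16) * (26.5^2/3 + 46^2/5 + 22^2/3 + 25.5^2/4) - 3*16
     = 0.050000 * 981.179 - 48
     = 1.058958.
Step 4: Ties present; correction factor C = 1 - 12/(15^3 - 15) = 0.996429. Corrected H = 1.058958 / 0.996429 = 1.062754.
Step 5: Under H0, H ~ chi^2(3); p-value = 0.786072.
Step 6: alpha = 0.1. fail to reject H0.

H = 1.0628, df = 3, p = 0.786072, fail to reject H0.


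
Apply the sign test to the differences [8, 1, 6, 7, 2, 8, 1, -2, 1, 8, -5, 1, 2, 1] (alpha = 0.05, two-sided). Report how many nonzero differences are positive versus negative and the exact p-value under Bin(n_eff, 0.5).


Step 1: Discard zero differences. Original n = 14; n_eff = number of nonzero differences = 14.
Nonzero differences (with sign): +8, +1, +6, +7, +2, +8, +1, -2, +1, +8, -5, +1, +2, +1
Step 2: Count signs: positive = 12, negative = 2.
Step 3: Under H0: P(positive) = 0.5, so the number of positives S ~ Bin(14, 0.5).
Step 4: Two-sided exact p-value = sum of Bin(14,0.5) probabilities at or below the observed probability = 0.012939.
Step 5: alpha = 0.05. reject H0.

n_eff = 14, pos = 12, neg = 2, p = 0.012939, reject H0.


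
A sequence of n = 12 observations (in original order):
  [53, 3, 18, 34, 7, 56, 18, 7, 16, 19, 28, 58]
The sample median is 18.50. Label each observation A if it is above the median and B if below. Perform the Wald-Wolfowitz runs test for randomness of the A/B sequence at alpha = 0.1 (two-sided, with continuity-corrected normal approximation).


Step 1: Compute median = 18.50; label A = above, B = below.
Labels in order: ABBABABBBAAA  (n_A = 6, n_B = 6)
Step 2: Count runs R = 7.
Step 3: Under H0 (random ordering), E[R] = 2*n_A*n_B/(n_A+n_B) + 1 = 2*6*6/12 + 1 = 7.0000.
        Var[R] = 2*n_A*n_B*(2*n_A*n_B - n_A - n_B) / ((n_A+n_B)^2 * (n_A+n_B-1)) = 4320/1584 = 2.7273.
        SD[R] = 1.6514.
Step 4: R = E[R], so z = 0 with no continuity correction.
Step 5: Two-sided p-value via normal approximation = 2*(1 - Phi(|z|)) = 1.000000.
Step 6: alpha = 0.1. fail to reject H0.

R = 7, z = 0.0000, p = 1.000000, fail to reject H0.


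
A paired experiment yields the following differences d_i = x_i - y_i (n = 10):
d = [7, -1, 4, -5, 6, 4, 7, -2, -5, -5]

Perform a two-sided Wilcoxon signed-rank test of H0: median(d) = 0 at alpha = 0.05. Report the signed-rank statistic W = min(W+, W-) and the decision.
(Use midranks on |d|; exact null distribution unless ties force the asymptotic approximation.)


Step 1: Drop any zero differences (none here) and take |d_i|.
|d| = [7, 1, 4, 5, 6, 4, 7, 2, 5, 5]
Step 2: Midrank |d_i| (ties get averaged ranks).
ranks: |7|->9.5, |1|->1, |4|->3.5, |5|->6, |6|->8, |4|->3.5, |7|->9.5, |2|->2, |5|->6, |5|->6
Step 3: Attach original signs; sum ranks with positive sign and with negative sign.
W+ = 9.5 + 3.5 + 8 + 3.5 + 9.5 = 34
W- = 1 + 6 + 2 + 6 + 6 = 21
(Check: W+ + W- = 55 should equal n(n+1)/2 = 55.)
Step 4: Test statistic W = min(W+, W-) = 21.
Step 5: Ties in |d|, so use the tie-corrected normal approximation.
        E[W] = n(n+1)/4 = 10*11/4 = 27.5.
        Tie groups: |d|=4 (t=2), |d|=5 (t=3), |d|=7 (t=2); sum(t^3 - t) = 36.
        Var[W] = n(n+1)(2n+1)/24 - sum(t^3-t)/48 = 2310/24 - 36/48 = 95.5.
        z = (W - E[W]) / sqrt(Var[W]) = (21 - 27.5) / 9.7724 = -0.6651.
        Two-sided p = 2*Phi(z) = 0.505962.
Step 6: alpha = 0.05. fail to reject H0.

W+ = 34, W- = 21, W = min = 21, p = 0.505962, fail to reject H0.


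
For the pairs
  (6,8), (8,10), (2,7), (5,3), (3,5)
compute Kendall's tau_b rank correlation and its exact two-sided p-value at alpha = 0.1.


Step 1: Enumerate the 10 unordered pairs (i,j) with i<j and classify each by sign(x_j-x_i) * sign(y_j-y_i).
  (1,2):dx=+2,dy=+2->C; (1,3):dx=-4,dy=-1->C; (1,4):dx=-1,dy=-5->C; (1,5):dx=-3,dy=-3->C
  (2,3):dx=-6,dy=-3->C; (2,4):dx=-3,dy=-7->C; (2,5):dx=-5,dy=-5->C; (3,4):dx=+3,dy=-4->D
  (3,5):dx=+1,dy=-2->D; (4,5):dx=-2,dy=+2->D
Step 2: C = 7, D = 3, total pairs = 10.
Step 3: tau = (C - D)/(n(n-1)/2) = (7 - 3)/10 = 0.400000.
Step 4: Exact two-sided p-value (enumerate n! = 120 permutations of y under H0): p = 0.483333.
Step 5: alpha = 0.1. fail to reject H0.

tau_b = 0.4000 (C=7, D=3), p = 0.483333, fail to reject H0.


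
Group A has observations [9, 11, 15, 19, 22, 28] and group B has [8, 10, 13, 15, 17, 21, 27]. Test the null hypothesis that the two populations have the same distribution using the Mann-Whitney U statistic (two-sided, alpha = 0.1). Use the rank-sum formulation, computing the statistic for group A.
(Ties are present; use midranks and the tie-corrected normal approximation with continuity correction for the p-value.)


Step 1: Combine and sort all 13 observations; assign midranks.
sorted (value, group): (8,Y), (9,X), (10,Y), (11,X), (13,Y), (15,X), (15,Y), (17,Y), (19,X), (21,Y), (22,X), (27,Y), (28,X)
ranks: 8->1, 9->2, 10->3, 11->4, 13->5, 15->6.5, 15->6.5, 17->8, 19->9, 21->10, 22->11, 27->12, 28->13
Step 2: Rank sum for X: R1 = 2 + 4 + 6.5 + 9 + 11 + 13 = 45.5.
Step 3: U_X = R1 - n1(n1+1)/2 = 45.5 - 6*7/2 = 45.5 - 21 = 24.5.
       U_Y = n1*n2 - U_X = 42 - 24.5 = 17.5.
Step 4: Ties are present, so use the tie-corrected normal approximation (with continuity correction) for the p-value.
Step 5: p-value = 0.667806; compare to alpha = 0.1. fail to reject H0.

U_X = 24.5, p = 0.667806, fail to reject H0 at alpha = 0.1.


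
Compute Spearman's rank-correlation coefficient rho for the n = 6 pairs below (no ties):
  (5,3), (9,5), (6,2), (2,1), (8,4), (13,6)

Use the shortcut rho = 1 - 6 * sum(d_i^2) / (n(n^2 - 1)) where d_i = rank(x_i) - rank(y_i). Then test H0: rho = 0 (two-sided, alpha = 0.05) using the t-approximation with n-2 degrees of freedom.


Step 1: Rank x and y separately (midranks; no ties here).
rank(x): 5->2, 9->5, 6->3, 2->1, 8->4, 13->6
rank(y): 3->3, 5->5, 2->2, 1->1, 4->4, 6->6
Step 2: d_i = R_x(i) - R_y(i); compute d_i^2.
  (2-3)^2=1, (5-5)^2=0, (3-2)^2=1, (1-1)^2=0, (4-4)^2=0, (6-6)^2=0
sum(d^2) = 2.
Step 3: rho = 1 - 6*2 / (6*(6^2 - 1)) = 1 - 12/210 = 0.942857.
Step 4: Under H0, t = rho * sqrt((n-2)/(1-rho^2)) = 5.6595 ~ t(4).
Step 5: Two-sided p-value from the t-distribution with 4 df = 0.004805.
Step 6: alpha = 0.05. reject H0.

rho = 0.9429, p = 0.004805, reject H0 at alpha = 0.05.


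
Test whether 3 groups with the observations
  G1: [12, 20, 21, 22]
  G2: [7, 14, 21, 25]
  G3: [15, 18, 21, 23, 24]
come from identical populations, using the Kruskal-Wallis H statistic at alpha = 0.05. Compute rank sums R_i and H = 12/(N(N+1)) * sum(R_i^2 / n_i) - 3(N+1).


Step 1: Combine all N = 13 observations and assign midranks.
sorted (value, group, rank): (7,G2,1), (12,G1,2), (14,G2,3), (15,G3,4), (18,G3,5), (20,G1,6), (21,G1,8), (21,G2,8), (21,G3,8), (22,G1,10), (23,G3,11), (24,G3,12), (25,G2,13)
Step 2: Sum ranks within each group.
R_1 = 26 (n_1 = 4)
R_2 = 25 (n_2 = 4)
R_3 = 40 (n_3 = 5)
Step 3: H = 12/(N(N+1)) * sum(R_i^2/n_i) - 3(N+1)
     = 12/(13*14) * (26^2/4 + 25^2/4 + 40^2/5) - 3*14
     = 0.065934 * 645.25 - 42
     = 0.543956.
Step 4: Ties present; correction factor C = 1 - 24/(13^3 - 13) = 0.989011. Corrected H = 0.543956 / 0.989011 = 0.550000.
Step 5: Under H0, H ~ chi^2(2); p-value = 0.759572.
Step 6: alpha = 0.05. fail to reject H0.

H = 0.5500, df = 2, p = 0.759572, fail to reject H0.


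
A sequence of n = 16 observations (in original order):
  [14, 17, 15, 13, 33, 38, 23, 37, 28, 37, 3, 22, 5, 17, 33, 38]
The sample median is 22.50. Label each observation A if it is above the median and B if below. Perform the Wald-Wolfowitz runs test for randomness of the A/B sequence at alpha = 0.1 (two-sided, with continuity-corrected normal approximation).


Step 1: Compute median = 22.50; label A = above, B = below.
Labels in order: BBBBAAAAAABBBBAA  (n_A = 8, n_B = 8)
Step 2: Count runs R = 4.
Step 3: Under H0 (random ordering), E[R] = 2*n_A*n_B/(n_A+n_B) + 1 = 2*8*8/16 + 1 = 9.0000.
        Var[R] = 2*n_A*n_B*(2*n_A*n_B - n_A - n_B) / ((n_A+n_B)^2 * (n_A+n_B-1)) = 14336/3840 = 3.7333.
        SD[R] = 1.9322.
Step 4: Continuity-corrected z = (R + 0.5 - E[R]) / SD[R] = (4 + 0.5 - 9.0000) / 1.9322 = -2.3290.
Step 5: Two-sided p-value via normal approximation = 2*(1 - Phi(|z|)) = 0.019861.
Step 6: alpha = 0.1. reject H0.

R = 4, z = -2.3290, p = 0.019861, reject H0.


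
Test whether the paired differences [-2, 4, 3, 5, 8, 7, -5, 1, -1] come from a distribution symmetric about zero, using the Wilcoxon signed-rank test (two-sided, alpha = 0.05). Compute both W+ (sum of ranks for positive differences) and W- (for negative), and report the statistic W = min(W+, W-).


Step 1: Drop any zero differences (none here) and take |d_i|.
|d| = [2, 4, 3, 5, 8, 7, 5, 1, 1]
Step 2: Midrank |d_i| (ties get averaged ranks).
ranks: |2|->3, |4|->5, |3|->4, |5|->6.5, |8|->9, |7|->8, |5|->6.5, |1|->1.5, |1|->1.5
Step 3: Attach original signs; sum ranks with positive sign and with negative sign.
W+ = 5 + 4 + 6.5 + 9 + 8 + 1.5 = 34
W- = 3 + 6.5 + 1.5 = 11
(Check: W+ + W- = 45 should equal n(n+1)/2 = 45.)
Step 4: Test statistic W = min(W+, W-) = 11.
Step 5: Ties in |d|, so use the tie-corrected normal approximation.
        E[W] = n(n+1)/4 = 9*10/4 = 22.5.
        Tie groups: |d|=1 (t=2), |d|=5 (t=2); sum(t^3 - t) = 12.
        Var[W] = n(n+1)(2n+1)/24 - sum(t^3-t)/48 = 1710/24 - 12/48 = 71.
        z = (W - E[W]) / sqrt(Var[W]) = (11 - 22.5) / 8.4261 = -1.3648.
        Two-sided p = 2*Phi(z) = 0.172316.
Step 6: alpha = 0.05. fail to reject H0.

W+ = 34, W- = 11, W = min = 11, p = 0.172316, fail to reject H0.


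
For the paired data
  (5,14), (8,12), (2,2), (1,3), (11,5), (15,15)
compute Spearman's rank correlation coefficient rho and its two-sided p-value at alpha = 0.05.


Step 1: Rank x and y separately (midranks; no ties here).
rank(x): 5->3, 8->4, 2->2, 1->1, 11->5, 15->6
rank(y): 14->5, 12->4, 2->1, 3->2, 5->3, 15->6
Step 2: d_i = R_x(i) - R_y(i); compute d_i^2.
  (3-5)^2=4, (4-4)^2=0, (2-1)^2=1, (1-2)^2=1, (5-3)^2=4, (6-6)^2=0
sum(d^2) = 10.
Step 3: rho = 1 - 6*10 / (6*(6^2 - 1)) = 1 - 60/210 = 0.714286.
Step 4: Under H0, t = rho * sqrt((n-2)/(1-rho^2)) = 2.0412 ~ t(4).
Step 5: Two-sided p-value from the t-distribution with 4 df = 0.110787.
Step 6: alpha = 0.05. fail to reject H0.

rho = 0.7143, p = 0.110787, fail to reject H0 at alpha = 0.05.


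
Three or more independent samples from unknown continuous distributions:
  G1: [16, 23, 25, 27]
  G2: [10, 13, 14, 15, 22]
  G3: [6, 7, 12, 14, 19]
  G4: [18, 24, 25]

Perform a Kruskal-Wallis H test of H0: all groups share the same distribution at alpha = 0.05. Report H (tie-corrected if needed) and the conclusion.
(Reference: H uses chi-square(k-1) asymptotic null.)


Step 1: Combine all N = 17 observations and assign midranks.
sorted (value, group, rank): (6,G3,1), (7,G3,2), (10,G2,3), (12,G3,4), (13,G2,5), (14,G2,6.5), (14,G3,6.5), (15,G2,8), (16,G1,9), (18,G4,10), (19,G3,11), (22,G2,12), (23,G1,13), (24,G4,14), (25,G1,15.5), (25,G4,15.5), (27,G1,17)
Step 2: Sum ranks within each group.
R_1 = 54.5 (n_1 = 4)
R_2 = 34.5 (n_2 = 5)
R_3 = 24.5 (n_3 = 5)
R_4 = 39.5 (n_4 = 3)
Step 3: H = 12/(N(N+1)) * sum(R_i^2/n_i) - 3(N+1)
     = 12/(17*18) * (54.5^2/4 + 34.5^2/5 + 24.5^2/5 + 39.5^2/3) - 3*18
     = 0.039216 * 1620.75 - 54
     = 9.558660.
Step 4: Ties present; correction factor C = 1 - 12/(17^3 - 17) = 0.997549. Corrected H = 9.558660 / 0.997549 = 9.582146.
Step 5: Under H0, H ~ chi^2(3); p-value = 0.022473.
Step 6: alpha = 0.05. reject H0.

H = 9.5821, df = 3, p = 0.022473, reject H0.


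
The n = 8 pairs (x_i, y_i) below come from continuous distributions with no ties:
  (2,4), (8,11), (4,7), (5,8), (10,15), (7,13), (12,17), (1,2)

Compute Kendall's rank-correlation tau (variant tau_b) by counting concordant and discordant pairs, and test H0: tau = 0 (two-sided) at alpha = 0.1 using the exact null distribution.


Step 1: Enumerate the 28 unordered pairs (i,j) with i<j and classify each by sign(x_j-x_i) * sign(y_j-y_i).
  (1,2):dx=+6,dy=+7->C; (1,3):dx=+2,dy=+3->C; (1,4):dx=+3,dy=+4->C; (1,5):dx=+8,dy=+11->C
  (1,6):dx=+5,dy=+9->C; (1,7):dx=+10,dy=+13->C; (1,8):dx=-1,dy=-2->C; (2,3):dx=-4,dy=-4->C
  (2,4):dx=-3,dy=-3->C; (2,5):dx=+2,dy=+4->C; (2,6):dx=-1,dy=+2->D; (2,7):dx=+4,dy=+6->C
  (2,8):dx=-7,dy=-9->C; (3,4):dx=+1,dy=+1->C; (3,5):dx=+6,dy=+8->C; (3,6):dx=+3,dy=+6->C
  (3,7):dx=+8,dy=+10->C; (3,8):dx=-3,dy=-5->C; (4,5):dx=+5,dy=+7->C; (4,6):dx=+2,dy=+5->C
  (4,7):dx=+7,dy=+9->C; (4,8):dx=-4,dy=-6->C; (5,6):dx=-3,dy=-2->C; (5,7):dx=+2,dy=+2->C
  (5,8):dx=-9,dy=-13->C; (6,7):dx=+5,dy=+4->C; (6,8):dx=-6,dy=-11->C; (7,8):dx=-11,dy=-15->C
Step 2: C = 27, D = 1, total pairs = 28.
Step 3: tau = (C - D)/(n(n-1)/2) = (27 - 1)/28 = 0.928571.
Step 4: Exact two-sided p-value (enumerate n! = 40320 permutations of y under H0): p = 0.000397.
Step 5: alpha = 0.1. reject H0.

tau_b = 0.9286 (C=27, D=1), p = 0.000397, reject H0.


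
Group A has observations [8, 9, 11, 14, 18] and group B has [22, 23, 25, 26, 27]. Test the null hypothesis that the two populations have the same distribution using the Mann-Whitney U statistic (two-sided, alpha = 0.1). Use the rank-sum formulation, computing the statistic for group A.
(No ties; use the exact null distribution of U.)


Step 1: Combine and sort all 10 observations; assign midranks.
sorted (value, group): (8,X), (9,X), (11,X), (14,X), (18,X), (22,Y), (23,Y), (25,Y), (26,Y), (27,Y)
ranks: 8->1, 9->2, 11->3, 14->4, 18->5, 22->6, 23->7, 25->8, 26->9, 27->10
Step 2: Rank sum for X: R1 = 1 + 2 + 3 + 4 + 5 = 15.
Step 3: U_X = R1 - n1(n1+1)/2 = 15 - 5*6/2 = 15 - 15 = 0.
       U_Y = n1*n2 - U_X = 25 - 0 = 25.
Step 4: No ties, so the exact null distribution of U (based on enumerating the C(10,5) = 252 equally likely rank assignments) gives the two-sided p-value.
Step 5: p-value = 0.007937; compare to alpha = 0.1. reject H0.

U_X = 0, p = 0.007937, reject H0 at alpha = 0.1.


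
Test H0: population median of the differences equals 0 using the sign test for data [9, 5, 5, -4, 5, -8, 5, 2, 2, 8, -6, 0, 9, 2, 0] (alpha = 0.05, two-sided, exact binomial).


Step 1: Discard zero differences. Original n = 15; n_eff = number of nonzero differences = 13.
Nonzero differences (with sign): +9, +5, +5, -4, +5, -8, +5, +2, +2, +8, -6, +9, +2
Step 2: Count signs: positive = 10, negative = 3.
Step 3: Under H0: P(positive) = 0.5, so the number of positives S ~ Bin(13, 0.5).
Step 4: Two-sided exact p-value = sum of Bin(13,0.5) probabilities at or below the observed probability = 0.092285.
Step 5: alpha = 0.05. fail to reject H0.

n_eff = 13, pos = 10, neg = 3, p = 0.092285, fail to reject H0.


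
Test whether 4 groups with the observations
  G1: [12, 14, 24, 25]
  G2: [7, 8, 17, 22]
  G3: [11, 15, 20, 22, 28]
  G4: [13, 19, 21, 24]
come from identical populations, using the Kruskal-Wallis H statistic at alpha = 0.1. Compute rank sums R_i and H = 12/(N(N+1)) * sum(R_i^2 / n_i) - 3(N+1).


Step 1: Combine all N = 17 observations and assign midranks.
sorted (value, group, rank): (7,G2,1), (8,G2,2), (11,G3,3), (12,G1,4), (13,G4,5), (14,G1,6), (15,G3,7), (17,G2,8), (19,G4,9), (20,G3,10), (21,G4,11), (22,G2,12.5), (22,G3,12.5), (24,G1,14.5), (24,G4,14.5), (25,G1,16), (28,G3,17)
Step 2: Sum ranks within each group.
R_1 = 40.5 (n_1 = 4)
R_2 = 23.5 (n_2 = 4)
R_3 = 49.5 (n_3 = 5)
R_4 = 39.5 (n_4 = 4)
Step 3: H = 12/(N(N+1)) * sum(R_i^2/n_i) - 3(N+1)
     = 12/(17*18) * (40.5^2/4 + 23.5^2/4 + 49.5^2/5 + 39.5^2/4) - 3*18
     = 0.039216 * 1428.24 - 54
     = 2.009314.
Step 4: Ties present; correction factor C = 1 - 12/(17^3 - 17) = 0.997549. Corrected H = 2.009314 / 0.997549 = 2.014251.
Step 5: Under H0, H ~ chi^2(3); p-value = 0.569454.
Step 6: alpha = 0.1. fail to reject H0.

H = 2.0143, df = 3, p = 0.569454, fail to reject H0.


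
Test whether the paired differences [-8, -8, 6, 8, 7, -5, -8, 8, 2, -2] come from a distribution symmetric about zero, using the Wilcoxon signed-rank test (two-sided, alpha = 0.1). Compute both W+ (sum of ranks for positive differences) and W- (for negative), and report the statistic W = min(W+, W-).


Step 1: Drop any zero differences (none here) and take |d_i|.
|d| = [8, 8, 6, 8, 7, 5, 8, 8, 2, 2]
Step 2: Midrank |d_i| (ties get averaged ranks).
ranks: |8|->8, |8|->8, |6|->4, |8|->8, |7|->5, |5|->3, |8|->8, |8|->8, |2|->1.5, |2|->1.5
Step 3: Attach original signs; sum ranks with positive sign and with negative sign.
W+ = 4 + 8 + 5 + 8 + 1.5 = 26.5
W- = 8 + 8 + 3 + 8 + 1.5 = 28.5
(Check: W+ + W- = 55 should equal n(n+1)/2 = 55.)
Step 4: Test statistic W = min(W+, W-) = 26.5.
Step 5: Ties in |d|, so use the tie-corrected normal approximation.
        E[W] = n(n+1)/4 = 10*11/4 = 27.5.
        Tie groups: |d|=2 (t=2), |d|=8 (t=5); sum(t^3 - t) = 126.
        Var[W] = n(n+1)(2n+1)/24 - sum(t^3-t)/48 = 2310/24 - 126/48 = 93.625.
        z = (W - E[W]) / sqrt(Var[W]) = (26.5 - 27.5) / 9.6760 = -0.1033.
        Two-sided p = 2*Phi(z) = 0.917686.
Step 6: alpha = 0.1. fail to reject H0.

W+ = 26.5, W- = 28.5, W = min = 26.5, p = 0.917686, fail to reject H0.


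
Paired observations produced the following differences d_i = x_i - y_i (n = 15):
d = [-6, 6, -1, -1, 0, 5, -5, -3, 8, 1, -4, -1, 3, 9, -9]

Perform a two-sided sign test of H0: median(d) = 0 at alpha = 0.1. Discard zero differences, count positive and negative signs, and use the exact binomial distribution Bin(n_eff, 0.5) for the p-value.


Step 1: Discard zero differences. Original n = 15; n_eff = number of nonzero differences = 14.
Nonzero differences (with sign): -6, +6, -1, -1, +5, -5, -3, +8, +1, -4, -1, +3, +9, -9
Step 2: Count signs: positive = 6, negative = 8.
Step 3: Under H0: P(positive) = 0.5, so the number of positives S ~ Bin(14, 0.5).
Step 4: Two-sided exact p-value = sum of Bin(14,0.5) probabilities at or below the observed probability = 0.790527.
Step 5: alpha = 0.1. fail to reject H0.

n_eff = 14, pos = 6, neg = 8, p = 0.790527, fail to reject H0.


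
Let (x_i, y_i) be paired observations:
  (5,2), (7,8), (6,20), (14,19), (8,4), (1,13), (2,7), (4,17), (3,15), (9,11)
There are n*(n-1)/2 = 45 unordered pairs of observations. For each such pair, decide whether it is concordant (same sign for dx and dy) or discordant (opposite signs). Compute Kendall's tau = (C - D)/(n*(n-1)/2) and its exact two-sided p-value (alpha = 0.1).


Step 1: Enumerate the 45 unordered pairs (i,j) with i<j and classify each by sign(x_j-x_i) * sign(y_j-y_i).
  (1,2):dx=+2,dy=+6->C; (1,3):dx=+1,dy=+18->C; (1,4):dx=+9,dy=+17->C; (1,5):dx=+3,dy=+2->C
  (1,6):dx=-4,dy=+11->D; (1,7):dx=-3,dy=+5->D; (1,8):dx=-1,dy=+15->D; (1,9):dx=-2,dy=+13->D
  (1,10):dx=+4,dy=+9->C; (2,3):dx=-1,dy=+12->D; (2,4):dx=+7,dy=+11->C; (2,5):dx=+1,dy=-4->D
  (2,6):dx=-6,dy=+5->D; (2,7):dx=-5,dy=-1->C; (2,8):dx=-3,dy=+9->D; (2,9):dx=-4,dy=+7->D
  (2,10):dx=+2,dy=+3->C; (3,4):dx=+8,dy=-1->D; (3,5):dx=+2,dy=-16->D; (3,6):dx=-5,dy=-7->C
  (3,7):dx=-4,dy=-13->C; (3,8):dx=-2,dy=-3->C; (3,9):dx=-3,dy=-5->C; (3,10):dx=+3,dy=-9->D
  (4,5):dx=-6,dy=-15->C; (4,6):dx=-13,dy=-6->C; (4,7):dx=-12,dy=-12->C; (4,8):dx=-10,dy=-2->C
  (4,9):dx=-11,dy=-4->C; (4,10):dx=-5,dy=-8->C; (5,6):dx=-7,dy=+9->D; (5,7):dx=-6,dy=+3->D
  (5,8):dx=-4,dy=+13->D; (5,9):dx=-5,dy=+11->D; (5,10):dx=+1,dy=+7->C; (6,7):dx=+1,dy=-6->D
  (6,8):dx=+3,dy=+4->C; (6,9):dx=+2,dy=+2->C; (6,10):dx=+8,dy=-2->D; (7,8):dx=+2,dy=+10->C
  (7,9):dx=+1,dy=+8->C; (7,10):dx=+7,dy=+4->C; (8,9):dx=-1,dy=-2->C; (8,10):dx=+5,dy=-6->D
  (9,10):dx=+6,dy=-4->D
Step 2: C = 25, D = 20, total pairs = 45.
Step 3: tau = (C - D)/(n(n-1)/2) = (25 - 20)/45 = 0.111111.
Step 4: Exact two-sided p-value (enumerate n! = 3628800 permutations of y under H0): p = 0.727490.
Step 5: alpha = 0.1. fail to reject H0.

tau_b = 0.1111 (C=25, D=20), p = 0.727490, fail to reject H0.
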